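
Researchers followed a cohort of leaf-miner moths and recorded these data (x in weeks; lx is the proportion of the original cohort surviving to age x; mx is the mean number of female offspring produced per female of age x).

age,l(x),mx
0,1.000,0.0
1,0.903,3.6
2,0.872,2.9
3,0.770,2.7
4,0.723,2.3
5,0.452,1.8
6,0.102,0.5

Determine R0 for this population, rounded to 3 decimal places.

lx·mx by age: 0, 3.2508, 2.5288, 2.079, 1.6629, 0.8136, 0.051
R0 = Σ lx·mx = 10.3861 → 10.386

10.386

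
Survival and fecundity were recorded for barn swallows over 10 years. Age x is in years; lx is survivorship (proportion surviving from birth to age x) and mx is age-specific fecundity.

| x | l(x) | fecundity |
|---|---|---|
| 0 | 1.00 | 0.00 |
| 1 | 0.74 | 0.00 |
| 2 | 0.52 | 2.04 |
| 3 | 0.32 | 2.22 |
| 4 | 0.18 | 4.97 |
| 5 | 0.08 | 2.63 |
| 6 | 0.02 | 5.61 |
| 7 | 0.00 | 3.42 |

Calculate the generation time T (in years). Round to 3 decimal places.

lx·mx: 0, 0, 1.0608, 0.7104, 0.8946, 0.2104, 0.1122, 0 → R0 = 2.9884
x·lx·mx: 0, 0, 2.1216, 2.1312, 3.5784, 1.052, 0.6732, 0 → Σ = 9.5564
T = 9.5564 / 2.9884 = 3.197832… → 3.198

3.198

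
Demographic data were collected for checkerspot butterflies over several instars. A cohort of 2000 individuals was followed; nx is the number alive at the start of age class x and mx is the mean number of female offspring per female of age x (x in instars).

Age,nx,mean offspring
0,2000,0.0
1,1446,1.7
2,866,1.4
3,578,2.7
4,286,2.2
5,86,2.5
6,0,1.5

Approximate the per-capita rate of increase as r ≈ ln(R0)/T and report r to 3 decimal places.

0.513

lx = nx/n0 = nx/2000: 1, 0.723, 0.433, 0.289, 0.143, 0.043, 0
R0 = Σ lx·mx = 0 + 1.2291 + 0.6062 + 0.7803 + 0.3146 + 0.1075 + 0 = 3.0377
Σ x·lx·mx = 6.5783; T = 6.5783/3.0377 = 2.16555…
r ≈ ln(R0)/T = ln(3.0377)/2.16555… = 0.51308… → 0.513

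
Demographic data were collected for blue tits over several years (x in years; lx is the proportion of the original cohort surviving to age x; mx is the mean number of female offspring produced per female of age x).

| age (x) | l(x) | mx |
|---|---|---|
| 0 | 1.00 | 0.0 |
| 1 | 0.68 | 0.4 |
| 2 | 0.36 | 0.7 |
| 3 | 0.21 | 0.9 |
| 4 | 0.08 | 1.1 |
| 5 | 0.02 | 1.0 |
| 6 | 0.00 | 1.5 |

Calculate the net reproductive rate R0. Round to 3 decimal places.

lx·mx by age: 0, 0.272, 0.252, 0.189, 0.088, 0.02, 0
R0 = Σ lx·mx = 0.821 → 0.821

0.821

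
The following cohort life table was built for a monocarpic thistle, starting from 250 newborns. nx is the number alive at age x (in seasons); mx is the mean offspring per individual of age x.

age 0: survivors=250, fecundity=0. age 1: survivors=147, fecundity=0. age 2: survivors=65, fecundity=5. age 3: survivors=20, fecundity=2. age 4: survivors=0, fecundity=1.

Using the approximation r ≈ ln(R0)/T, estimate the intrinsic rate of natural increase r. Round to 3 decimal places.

lx = nx/n0 = nx/250: 1, 0.588, 0.26, 0.08, 0
R0 = Σ lx·mx = 0 + 0 + 1.3 + 0.16 + 0 = 1.46
Σ x·lx·mx = 3.08; T = 3.08/1.46 = 2.10959…
r ≈ ln(R0)/T = ln(1.46)/2.10959… = 0.17939… → 0.179

0.179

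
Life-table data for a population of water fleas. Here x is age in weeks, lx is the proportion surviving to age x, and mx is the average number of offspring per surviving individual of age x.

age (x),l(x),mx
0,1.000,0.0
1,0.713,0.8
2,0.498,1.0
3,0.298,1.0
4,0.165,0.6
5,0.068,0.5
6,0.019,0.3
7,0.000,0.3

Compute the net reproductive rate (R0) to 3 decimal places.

lx·mx by age: 0, 0.5704, 0.498, 0.298, 0.099, 0.034, 0.0057, 0
R0 = Σ lx·mx = 1.5051 → 1.505

1.505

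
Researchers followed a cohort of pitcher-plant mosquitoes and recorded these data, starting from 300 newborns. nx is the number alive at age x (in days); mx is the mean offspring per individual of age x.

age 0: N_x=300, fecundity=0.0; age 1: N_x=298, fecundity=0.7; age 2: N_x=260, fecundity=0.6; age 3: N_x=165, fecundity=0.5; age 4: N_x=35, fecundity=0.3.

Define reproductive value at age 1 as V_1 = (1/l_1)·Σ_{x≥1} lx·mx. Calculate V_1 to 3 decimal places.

lx = nx/n0 = nx/300: 1, 0.99333…, 0.86667…, 0.55, 0.11667…
lx·mx for x ≥ 1: 0.695333…, 0.52…, 0.275, 0.035… → sum = 1.525333…
V_1 = 1.525333… / l_1 = 1.525333… / 0.993333… = 1.53557… → 1.536

1.536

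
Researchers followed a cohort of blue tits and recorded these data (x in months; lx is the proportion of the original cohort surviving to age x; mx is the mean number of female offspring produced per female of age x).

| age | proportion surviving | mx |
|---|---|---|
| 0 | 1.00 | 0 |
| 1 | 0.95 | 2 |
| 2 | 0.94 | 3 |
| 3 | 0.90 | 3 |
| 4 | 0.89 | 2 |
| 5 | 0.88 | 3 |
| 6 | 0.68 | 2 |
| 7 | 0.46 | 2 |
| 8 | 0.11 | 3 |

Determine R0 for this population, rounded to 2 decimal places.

lx·mx by age: 0, 1.9, 2.82, 2.7, 1.78, 2.64, 1.36, 0.92, 0.33
R0 = Σ lx·mx = 14.45 → 14.45

14.45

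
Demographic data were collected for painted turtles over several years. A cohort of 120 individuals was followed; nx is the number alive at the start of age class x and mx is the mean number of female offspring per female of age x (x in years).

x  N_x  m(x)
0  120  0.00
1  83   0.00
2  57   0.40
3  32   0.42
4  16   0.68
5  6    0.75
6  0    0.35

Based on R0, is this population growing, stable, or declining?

lx = nx/n0 = nx/120: 1, 0.69167…, 0.475, 0.26667…, 0.13333…, 0.05, 0
R0 = Σ lx·mx = 0 + 0 + 0.19 + 0.112… + 0.090667… + 0.0375 + 0 = 0.430167…
R0 < 1, so the population is declining.

declining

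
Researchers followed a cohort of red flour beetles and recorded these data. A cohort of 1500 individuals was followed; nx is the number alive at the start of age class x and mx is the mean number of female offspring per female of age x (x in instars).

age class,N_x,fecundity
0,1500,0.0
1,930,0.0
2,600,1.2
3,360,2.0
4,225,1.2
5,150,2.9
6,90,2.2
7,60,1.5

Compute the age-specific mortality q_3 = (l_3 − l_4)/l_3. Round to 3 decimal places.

lx = nx/n0 = nx/1500: 1, 0.62, 0.4, 0.24, 0.15, 0.1, 0.06, 0.04
q_3 = (l_3 − l_4) / l_3 = (0.24 − 0.15) / 0.24
     = 0.09 / 0.24 = 0.375 → 0.375

0.375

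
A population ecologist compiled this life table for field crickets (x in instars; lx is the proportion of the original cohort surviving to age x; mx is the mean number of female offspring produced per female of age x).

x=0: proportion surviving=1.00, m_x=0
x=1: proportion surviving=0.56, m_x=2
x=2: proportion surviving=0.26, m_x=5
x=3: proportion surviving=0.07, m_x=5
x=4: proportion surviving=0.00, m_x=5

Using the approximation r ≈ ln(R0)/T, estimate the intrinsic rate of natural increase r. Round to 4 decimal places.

R0 = Σ lx·mx = 0 + 1.12 + 1.3 + 0.35 + 0 = 2.77
Σ x·lx·mx = 4.77; T = 4.77/2.77 = 1.72202…
r ≈ ln(R0)/T = ln(2.77)/1.72202… = 0.591658… → 0.5917

0.5917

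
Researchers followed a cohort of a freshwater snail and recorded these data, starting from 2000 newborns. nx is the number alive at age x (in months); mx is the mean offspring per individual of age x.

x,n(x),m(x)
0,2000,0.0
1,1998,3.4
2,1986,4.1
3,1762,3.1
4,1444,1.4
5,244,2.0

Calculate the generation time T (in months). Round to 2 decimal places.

2.18

lx = nx/n0 = nx/2000: 1, 0.999, 0.993, 0.881, 0.722, 0.122
lx·mx: 0, 3.3966, 4.0713, 2.7311, 1.0108, 0.244 → R0 = 11.4538
x·lx·mx: 0, 3.3966, 8.1426, 8.1933, 4.0432, 1.22 → Σ = 24.9957
T = 24.9957 / 11.4538 = 2.182306… → 2.18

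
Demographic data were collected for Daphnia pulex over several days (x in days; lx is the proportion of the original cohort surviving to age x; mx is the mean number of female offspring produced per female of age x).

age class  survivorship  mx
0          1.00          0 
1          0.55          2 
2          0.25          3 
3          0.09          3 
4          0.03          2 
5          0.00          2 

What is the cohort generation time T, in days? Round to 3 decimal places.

1.674

lx·mx: 0, 1.1, 0.75, 0.27, 0.06, 0 → R0 = 2.18
x·lx·mx: 0, 1.1, 1.5, 0.81, 0.24, 0 → Σ = 3.65
T = 3.65 / 2.18 = 1.674312… → 1.674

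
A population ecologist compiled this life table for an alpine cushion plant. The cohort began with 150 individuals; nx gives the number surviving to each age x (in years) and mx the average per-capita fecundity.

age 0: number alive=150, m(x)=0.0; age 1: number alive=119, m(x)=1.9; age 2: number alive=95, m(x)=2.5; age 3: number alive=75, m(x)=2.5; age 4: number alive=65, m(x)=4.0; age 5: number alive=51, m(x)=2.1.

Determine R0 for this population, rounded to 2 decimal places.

6.79

lx = nx/n0 = nx/150: 1, 0.79333…, 0.63333…, 0.5, 0.43333…, 0.34
lx·mx by age: 0, 1.507333…, 1.583333…, 1.25, 1.733333…, 0.714
R0 = Σ lx·mx = 6.788… → 6.79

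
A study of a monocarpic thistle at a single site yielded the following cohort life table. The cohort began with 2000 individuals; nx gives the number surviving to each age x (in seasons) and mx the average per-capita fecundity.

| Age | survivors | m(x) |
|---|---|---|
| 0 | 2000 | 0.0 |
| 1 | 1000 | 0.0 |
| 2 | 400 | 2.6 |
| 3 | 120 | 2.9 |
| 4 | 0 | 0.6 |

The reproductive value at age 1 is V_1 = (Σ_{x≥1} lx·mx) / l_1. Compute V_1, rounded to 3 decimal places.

1.388

lx = nx/n0 = nx/2000: 1, 0.5, 0.2, 0.06, 0
lx·mx for x ≥ 1: 0, 0.52, 0.174, 0 → sum = 0.694
V_1 = 0.694 / l_1 = 0.694 / 0.5 = 1.388 → 1.388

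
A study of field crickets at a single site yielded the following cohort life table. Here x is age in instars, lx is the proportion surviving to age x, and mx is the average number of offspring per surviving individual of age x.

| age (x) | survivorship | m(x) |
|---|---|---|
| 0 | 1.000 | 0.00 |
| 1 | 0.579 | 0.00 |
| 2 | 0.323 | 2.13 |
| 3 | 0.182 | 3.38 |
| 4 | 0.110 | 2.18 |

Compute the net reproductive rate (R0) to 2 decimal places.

1.54

lx·mx by age: 0, 0, 0.68799, 0.61516, 0.2398
R0 = Σ lx·mx = 1.54295 → 1.54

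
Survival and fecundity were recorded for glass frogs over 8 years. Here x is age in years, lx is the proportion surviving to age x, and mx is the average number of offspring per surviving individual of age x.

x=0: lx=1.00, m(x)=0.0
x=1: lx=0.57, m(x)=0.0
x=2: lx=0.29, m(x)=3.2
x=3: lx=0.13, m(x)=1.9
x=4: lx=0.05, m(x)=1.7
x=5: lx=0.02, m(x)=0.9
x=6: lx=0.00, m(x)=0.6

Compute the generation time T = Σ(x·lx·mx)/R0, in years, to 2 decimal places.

2.37

lx·mx: 0, 0, 0.928, 0.247, 0.085, 0.018, 0 → R0 = 1.278
x·lx·mx: 0, 0, 1.856, 0.741, 0.34, 0.09, 0 → Σ = 3.027
T = 3.027 / 1.278 = 2.368545… → 2.37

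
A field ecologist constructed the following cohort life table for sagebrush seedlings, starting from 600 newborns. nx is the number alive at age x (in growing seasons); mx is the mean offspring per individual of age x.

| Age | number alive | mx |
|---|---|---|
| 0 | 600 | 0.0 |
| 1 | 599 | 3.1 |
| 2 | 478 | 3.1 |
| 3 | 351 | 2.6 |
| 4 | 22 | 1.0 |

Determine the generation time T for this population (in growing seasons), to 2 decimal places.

1.79

lx = nx/n0 = nx/600: 1, 0.99833…, 0.79667…, 0.585, 0.03667…
lx·mx: 0, 3.094833…, 2.469667…, 1.521, 0.036667… → R0 = 7.122167…
x·lx·mx: 0, 3.094833…, 4.939333…, 4.563, 0.146667… → Σ = 12.743833…
T = 12.743833… / 7.122167… = 1.78932… → 1.79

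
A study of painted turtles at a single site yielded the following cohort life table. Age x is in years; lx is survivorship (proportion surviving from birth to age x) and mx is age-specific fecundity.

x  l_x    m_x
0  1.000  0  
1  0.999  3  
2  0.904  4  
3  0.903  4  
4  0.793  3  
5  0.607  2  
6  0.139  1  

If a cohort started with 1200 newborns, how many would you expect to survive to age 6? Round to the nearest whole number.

167

Expected survivors = N0 · l_6 = 1200 × 0.139 = 166.8 → 167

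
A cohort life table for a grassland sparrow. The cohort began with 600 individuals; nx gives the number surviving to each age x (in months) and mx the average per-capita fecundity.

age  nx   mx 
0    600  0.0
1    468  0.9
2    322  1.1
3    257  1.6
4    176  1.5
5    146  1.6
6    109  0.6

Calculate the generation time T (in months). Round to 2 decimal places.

lx = nx/n0 = nx/600: 1, 0.78, 0.53667…, 0.42833…, 0.29333…, 0.24333…, 0.18167…
lx·mx: 0, 0.702, 0.590333…, 0.685333…, 0.44…, 0.389333…, 0.109… → R0 = 2.916…
x·lx·mx: 0, 0.702, 1.180667…, 2.056…, 1.76…, 1.946667…, 0.654… → Σ = 8.299333…
T = 8.299333… / 2.916… = 2.846136… → 2.85

2.85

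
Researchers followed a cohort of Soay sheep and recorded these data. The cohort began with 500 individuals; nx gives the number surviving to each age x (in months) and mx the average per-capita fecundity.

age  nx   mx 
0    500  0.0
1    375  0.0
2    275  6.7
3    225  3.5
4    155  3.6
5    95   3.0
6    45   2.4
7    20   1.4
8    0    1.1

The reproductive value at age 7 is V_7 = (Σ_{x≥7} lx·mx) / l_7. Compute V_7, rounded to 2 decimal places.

lx = nx/n0 = nx/500: 1, 0.75, 0.55, 0.45, 0.31, 0.19, 0.09, 0.04, 0
lx·mx for x ≥ 7: 0.056, 0 → sum = 0.056
V_7 = 0.056 / l_7 = 0.056 / 0.04 = 1.4 → 1.40

1.40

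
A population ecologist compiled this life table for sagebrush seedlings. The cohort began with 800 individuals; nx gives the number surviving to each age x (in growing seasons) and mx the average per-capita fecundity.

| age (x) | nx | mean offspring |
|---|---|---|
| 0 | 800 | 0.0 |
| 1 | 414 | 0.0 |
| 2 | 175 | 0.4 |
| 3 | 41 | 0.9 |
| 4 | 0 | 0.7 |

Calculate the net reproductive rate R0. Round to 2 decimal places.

0.13

lx = nx/n0 = nx/800: 1, 0.5175, 0.21875, 0.05125, 0
lx·mx by age: 0, 0, 0.0875, 0.046125, 0
R0 = Σ lx·mx = 0.133625 → 0.13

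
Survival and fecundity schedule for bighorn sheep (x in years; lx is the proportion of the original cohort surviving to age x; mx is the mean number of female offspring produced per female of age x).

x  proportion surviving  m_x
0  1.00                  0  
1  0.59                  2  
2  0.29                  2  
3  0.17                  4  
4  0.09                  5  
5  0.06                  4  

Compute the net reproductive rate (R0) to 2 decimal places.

lx·mx by age: 0, 1.18, 0.58, 0.68, 0.45, 0.24
R0 = Σ lx·mx = 3.13 → 3.13

3.13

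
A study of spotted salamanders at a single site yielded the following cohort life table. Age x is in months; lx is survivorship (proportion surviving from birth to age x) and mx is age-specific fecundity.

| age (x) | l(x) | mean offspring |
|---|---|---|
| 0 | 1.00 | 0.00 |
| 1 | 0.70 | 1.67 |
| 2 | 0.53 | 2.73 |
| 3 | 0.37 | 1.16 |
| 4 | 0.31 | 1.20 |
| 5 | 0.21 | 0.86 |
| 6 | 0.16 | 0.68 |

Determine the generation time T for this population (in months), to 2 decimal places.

lx·mx: 0, 1.169, 1.4469, 0.4292, 0.372, 0.1806, 0.1088 → R0 = 3.7065
x·lx·mx: 0, 1.169, 2.8938, 1.2876, 1.488, 0.903, 0.6528 → Σ = 8.3942
T = 8.3942 / 3.7065 = 2.264724… → 2.26

2.26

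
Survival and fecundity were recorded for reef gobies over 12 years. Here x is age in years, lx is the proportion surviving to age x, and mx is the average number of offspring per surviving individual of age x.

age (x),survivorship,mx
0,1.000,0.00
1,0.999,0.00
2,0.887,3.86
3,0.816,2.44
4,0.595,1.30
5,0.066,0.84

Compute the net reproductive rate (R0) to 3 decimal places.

6.244

lx·mx by age: 0, 0, 3.42382, 1.99104, 0.7735, 0.05544
R0 = Σ lx·mx = 6.2438 → 6.244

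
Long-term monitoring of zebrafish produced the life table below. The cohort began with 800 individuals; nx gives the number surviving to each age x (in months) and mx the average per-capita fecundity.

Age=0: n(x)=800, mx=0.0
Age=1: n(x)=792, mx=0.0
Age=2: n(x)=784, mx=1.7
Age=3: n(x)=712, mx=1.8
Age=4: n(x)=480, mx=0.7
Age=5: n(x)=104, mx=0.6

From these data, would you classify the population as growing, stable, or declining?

growing

lx = nx/n0 = nx/800: 1, 0.99, 0.98, 0.89, 0.6, 0.13
R0 = Σ lx·mx = 0 + 0 + 1.666 + 1.602 + 0.42 + 0.078 = 3.766
R0 > 1, so the population is growing.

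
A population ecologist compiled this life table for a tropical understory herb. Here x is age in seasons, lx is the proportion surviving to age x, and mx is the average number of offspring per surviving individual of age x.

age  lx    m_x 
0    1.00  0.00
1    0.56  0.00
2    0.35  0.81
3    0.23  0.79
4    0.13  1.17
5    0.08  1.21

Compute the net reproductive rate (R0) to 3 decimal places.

0.714

lx·mx by age: 0, 0, 0.2835, 0.1817, 0.1521, 0.0968
R0 = Σ lx·mx = 0.7141 → 0.714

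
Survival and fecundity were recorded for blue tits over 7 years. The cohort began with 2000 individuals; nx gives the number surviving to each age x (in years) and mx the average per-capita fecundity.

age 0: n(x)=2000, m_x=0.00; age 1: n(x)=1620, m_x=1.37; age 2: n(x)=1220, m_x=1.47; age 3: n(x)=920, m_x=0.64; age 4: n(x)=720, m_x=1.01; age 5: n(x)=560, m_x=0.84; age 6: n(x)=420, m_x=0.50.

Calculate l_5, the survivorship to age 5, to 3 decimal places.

0.280

l_5 = n_5/n_0 = 560/2000 = 0.28 → 0.280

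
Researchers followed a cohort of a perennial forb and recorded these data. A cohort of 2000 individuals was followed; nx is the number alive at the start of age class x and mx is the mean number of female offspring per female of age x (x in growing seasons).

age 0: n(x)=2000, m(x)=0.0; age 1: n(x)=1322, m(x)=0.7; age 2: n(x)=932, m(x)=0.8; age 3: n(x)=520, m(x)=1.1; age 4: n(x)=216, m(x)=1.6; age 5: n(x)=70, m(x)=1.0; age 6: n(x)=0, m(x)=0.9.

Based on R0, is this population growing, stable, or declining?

growing

lx = nx/n0 = nx/2000: 1, 0.661, 0.466, 0.26, 0.108, 0.035, 0
R0 = Σ lx·mx = 0 + 0.4627 + 0.3728 + 0.286 + 0.1728 + 0.035 + 0 = 1.3293
R0 > 1, so the population is growing.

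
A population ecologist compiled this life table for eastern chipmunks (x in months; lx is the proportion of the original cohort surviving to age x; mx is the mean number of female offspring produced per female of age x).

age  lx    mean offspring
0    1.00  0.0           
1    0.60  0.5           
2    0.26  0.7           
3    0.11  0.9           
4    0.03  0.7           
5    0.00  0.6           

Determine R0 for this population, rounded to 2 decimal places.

lx·mx by age: 0, 0.3, 0.182, 0.099, 0.021, 0
R0 = Σ lx·mx = 0.602 → 0.60

0.60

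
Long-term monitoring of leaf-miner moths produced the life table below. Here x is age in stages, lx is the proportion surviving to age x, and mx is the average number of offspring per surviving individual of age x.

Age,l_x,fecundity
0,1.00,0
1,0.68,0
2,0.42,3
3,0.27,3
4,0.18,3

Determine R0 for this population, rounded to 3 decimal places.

lx·mx by age: 0, 0, 1.26, 0.81, 0.54
R0 = Σ lx·mx = 2.61 → 2.610

2.610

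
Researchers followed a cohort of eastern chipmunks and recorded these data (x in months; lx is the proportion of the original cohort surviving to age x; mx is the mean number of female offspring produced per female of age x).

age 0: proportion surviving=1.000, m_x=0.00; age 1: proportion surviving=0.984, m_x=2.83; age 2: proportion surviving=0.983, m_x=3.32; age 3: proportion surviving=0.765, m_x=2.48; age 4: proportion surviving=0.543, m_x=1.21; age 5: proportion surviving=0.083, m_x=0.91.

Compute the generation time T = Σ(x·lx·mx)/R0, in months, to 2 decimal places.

lx·mx: 0, 2.78472, 3.26356, 1.8972, 0.65703, 0.07553 → R0 = 8.67804
x·lx·mx: 0, 2.78472, 6.52712, 5.6916, 2.62812, 0.37765 → Σ = 18.00921
T = 18.00921 / 8.67804 = 2.075262… → 2.08

2.08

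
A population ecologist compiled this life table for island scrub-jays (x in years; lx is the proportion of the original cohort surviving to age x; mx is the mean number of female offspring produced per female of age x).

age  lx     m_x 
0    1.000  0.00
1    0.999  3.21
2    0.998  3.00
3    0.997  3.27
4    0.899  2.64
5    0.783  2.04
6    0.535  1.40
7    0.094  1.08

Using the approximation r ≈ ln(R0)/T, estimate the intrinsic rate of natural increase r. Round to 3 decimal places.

0.912

R0 = Σ lx·mx = 0 + 3.20679 + 2.994 + 3.26019 + 2.37336 + 1.59732 + 0.749 + 0.10152 = 14.28218
Σ x·lx·mx = 41.66004; T = 41.66004/14.28218 = 2.91692…
r ≈ ln(R0)/T = ln(14.28218)/2.91692… = 0.91158… → 0.912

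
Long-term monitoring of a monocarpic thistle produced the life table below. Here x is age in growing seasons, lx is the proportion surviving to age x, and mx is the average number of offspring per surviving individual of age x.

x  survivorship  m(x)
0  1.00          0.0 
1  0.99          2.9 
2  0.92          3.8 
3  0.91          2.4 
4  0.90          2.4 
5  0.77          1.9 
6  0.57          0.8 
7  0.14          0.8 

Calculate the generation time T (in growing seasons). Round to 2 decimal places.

2.82

lx·mx: 0, 2.871, 3.496, 2.184, 2.16, 1.463, 0.456, 0.112 → R0 = 12.742
x·lx·mx: 0, 2.871, 6.992, 6.552, 8.64, 7.315, 2.736, 0.784 → Σ = 35.89
T = 35.89 / 12.742 = 2.816669… → 2.82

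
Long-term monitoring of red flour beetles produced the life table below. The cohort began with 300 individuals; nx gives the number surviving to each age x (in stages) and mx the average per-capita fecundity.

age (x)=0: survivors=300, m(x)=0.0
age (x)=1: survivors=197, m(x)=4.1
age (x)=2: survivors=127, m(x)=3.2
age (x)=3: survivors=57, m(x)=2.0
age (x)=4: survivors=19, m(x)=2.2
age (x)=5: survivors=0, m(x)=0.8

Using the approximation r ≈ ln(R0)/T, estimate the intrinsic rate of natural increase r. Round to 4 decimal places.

lx = nx/n0 = nx/300: 1, 0.65667…, 0.42333…, 0.19, 0.06333…, 0
R0 = Σ lx·mx = 0 + 2.69233… + 1.35467… + 0.38 + 0.13933… + 0 = 4.566333…
Σ x·lx·mx = 7.099…; T = 7.099…/4.566333… = 1.55464…
r ≈ ln(R0)/T = ln(4.566333…)/1.55464… = 0.97689… → 0.9769

0.9769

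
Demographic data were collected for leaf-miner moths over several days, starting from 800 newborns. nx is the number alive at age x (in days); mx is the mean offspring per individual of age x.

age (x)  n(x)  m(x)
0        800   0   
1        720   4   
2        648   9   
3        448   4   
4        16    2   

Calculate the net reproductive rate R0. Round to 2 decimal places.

13.17

lx = nx/n0 = nx/800: 1, 0.9, 0.81, 0.56, 0.02
lx·mx by age: 0, 3.6, 7.29, 2.24, 0.04
R0 = Σ lx·mx = 13.17 → 13.17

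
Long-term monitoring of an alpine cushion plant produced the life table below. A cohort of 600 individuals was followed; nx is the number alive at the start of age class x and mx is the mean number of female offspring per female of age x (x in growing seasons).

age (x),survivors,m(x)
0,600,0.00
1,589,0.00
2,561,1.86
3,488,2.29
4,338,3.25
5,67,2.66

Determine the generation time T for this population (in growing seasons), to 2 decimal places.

lx = nx/n0 = nx/600: 1, 0.98167…, 0.935, 0.81333…, 0.56333…, 0.11167…
lx·mx: 0, 0, 1.7391, 1.862533…, 1.830833…, 0.297033… → R0 = 5.7295…
x·lx·mx: 0, 0, 3.4782, 5.5876…, 7.323333…, 1.485167… → Σ = 17.8743…
T = 17.8743… / 5.7295… = 3.119696… → 3.12

3.12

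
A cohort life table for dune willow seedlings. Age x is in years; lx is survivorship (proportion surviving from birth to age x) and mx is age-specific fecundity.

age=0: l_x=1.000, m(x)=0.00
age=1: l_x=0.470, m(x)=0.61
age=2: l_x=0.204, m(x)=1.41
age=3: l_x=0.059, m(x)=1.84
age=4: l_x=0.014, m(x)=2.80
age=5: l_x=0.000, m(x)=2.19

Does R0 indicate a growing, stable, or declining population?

R0 = Σ lx·mx = 0 + 0.2867 + 0.28764 + 0.10856 + 0.0392 + 0 = 0.7221
R0 < 1, so the population is declining.

declining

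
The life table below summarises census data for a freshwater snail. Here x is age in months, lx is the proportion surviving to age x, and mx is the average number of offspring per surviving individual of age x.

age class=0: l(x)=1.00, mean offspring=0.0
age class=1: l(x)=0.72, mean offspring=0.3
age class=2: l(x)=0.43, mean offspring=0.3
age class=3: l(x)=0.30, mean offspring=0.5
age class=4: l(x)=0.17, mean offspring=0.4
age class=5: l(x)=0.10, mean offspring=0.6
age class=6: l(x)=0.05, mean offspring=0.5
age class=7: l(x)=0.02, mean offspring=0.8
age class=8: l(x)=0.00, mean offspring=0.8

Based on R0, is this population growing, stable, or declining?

declining

R0 = Σ lx·mx = 0 + 0.216 + 0.129 + 0.15 + 0.068 + 0.06 + 0.025 + 0.016 + 0 = 0.664
R0 < 1, so the population is declining.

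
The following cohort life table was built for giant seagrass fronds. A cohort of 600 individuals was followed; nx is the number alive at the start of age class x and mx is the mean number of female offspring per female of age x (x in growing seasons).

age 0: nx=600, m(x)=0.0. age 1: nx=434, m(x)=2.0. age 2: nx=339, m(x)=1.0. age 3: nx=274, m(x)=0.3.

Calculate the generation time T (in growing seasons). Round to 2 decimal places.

1.39

lx = nx/n0 = nx/600: 1, 0.72333…, 0.565, 0.45667…
lx·mx: 0, 1.446667…, 0.565, 0.137… → R0 = 2.148667…
x·lx·mx: 0, 1.446667…, 1.13, 0.411… → Σ = 2.987667…
T = 2.987667… / 2.148667… = 1.390475… → 1.39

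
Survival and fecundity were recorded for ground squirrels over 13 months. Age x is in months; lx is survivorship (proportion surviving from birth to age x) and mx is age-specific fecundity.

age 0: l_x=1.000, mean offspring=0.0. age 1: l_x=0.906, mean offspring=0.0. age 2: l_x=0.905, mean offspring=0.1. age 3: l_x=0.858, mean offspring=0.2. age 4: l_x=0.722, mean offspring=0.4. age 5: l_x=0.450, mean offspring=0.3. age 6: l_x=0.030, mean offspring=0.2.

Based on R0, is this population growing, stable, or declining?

declining

R0 = Σ lx·mx = 0 + 0 + 0.0905 + 0.1716 + 0.2888 + 0.135 + 0.006 = 0.6919
R0 < 1, so the population is declining.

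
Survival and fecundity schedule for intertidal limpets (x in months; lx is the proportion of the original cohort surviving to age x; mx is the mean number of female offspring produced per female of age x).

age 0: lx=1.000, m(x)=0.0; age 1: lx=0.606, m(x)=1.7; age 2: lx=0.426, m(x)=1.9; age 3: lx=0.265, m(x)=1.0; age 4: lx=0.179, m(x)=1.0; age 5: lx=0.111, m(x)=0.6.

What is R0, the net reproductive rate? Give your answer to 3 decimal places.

2.350

lx·mx by age: 0, 1.0302, 0.8094, 0.265, 0.179, 0.0666
R0 = Σ lx·mx = 2.3502 → 2.350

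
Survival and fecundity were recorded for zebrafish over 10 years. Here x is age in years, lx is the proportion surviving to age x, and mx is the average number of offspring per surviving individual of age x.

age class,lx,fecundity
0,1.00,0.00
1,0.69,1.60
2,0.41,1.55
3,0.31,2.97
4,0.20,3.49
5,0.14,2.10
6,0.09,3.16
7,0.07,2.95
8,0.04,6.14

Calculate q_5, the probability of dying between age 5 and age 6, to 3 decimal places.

0.357

q_5 = (l_5 − l_6) / l_5 = (0.14 − 0.09) / 0.14
     = 0.05 / 0.14 = 0.357143… → 0.357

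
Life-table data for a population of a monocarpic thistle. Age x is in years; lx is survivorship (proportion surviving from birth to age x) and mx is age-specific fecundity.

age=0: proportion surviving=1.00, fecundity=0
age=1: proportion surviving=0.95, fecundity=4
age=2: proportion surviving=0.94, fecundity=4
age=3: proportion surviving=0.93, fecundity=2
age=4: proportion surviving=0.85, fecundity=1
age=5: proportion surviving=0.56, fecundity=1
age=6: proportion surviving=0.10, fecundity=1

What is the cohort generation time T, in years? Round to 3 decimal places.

2.168

lx·mx: 0, 3.8, 3.76, 1.86, 0.85, 0.56, 0.1 → R0 = 10.93
x·lx·mx: 0, 3.8, 7.52, 5.58, 3.4, 2.8, 0.6 → Σ = 23.7
T = 23.7 / 10.93 = 2.168344… → 2.168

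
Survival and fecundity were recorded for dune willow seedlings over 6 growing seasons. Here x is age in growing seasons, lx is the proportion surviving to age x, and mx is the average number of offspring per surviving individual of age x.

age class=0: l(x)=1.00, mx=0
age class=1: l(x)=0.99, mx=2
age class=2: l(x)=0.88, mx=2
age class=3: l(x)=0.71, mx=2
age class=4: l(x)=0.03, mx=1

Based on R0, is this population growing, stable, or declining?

R0 = Σ lx·mx = 0 + 1.98 + 1.76 + 1.42 + 0.03 = 5.19
R0 > 1, so the population is growing.

growing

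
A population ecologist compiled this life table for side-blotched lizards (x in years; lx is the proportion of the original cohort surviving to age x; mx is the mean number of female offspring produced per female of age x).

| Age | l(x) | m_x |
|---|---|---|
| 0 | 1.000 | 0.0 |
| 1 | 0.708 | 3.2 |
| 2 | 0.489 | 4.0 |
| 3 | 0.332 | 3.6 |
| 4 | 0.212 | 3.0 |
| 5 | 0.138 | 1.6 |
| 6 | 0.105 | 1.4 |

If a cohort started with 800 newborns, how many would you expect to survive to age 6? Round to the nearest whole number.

Expected survivors = N0 · l_6 = 800 × 0.105 = 84 → 84

84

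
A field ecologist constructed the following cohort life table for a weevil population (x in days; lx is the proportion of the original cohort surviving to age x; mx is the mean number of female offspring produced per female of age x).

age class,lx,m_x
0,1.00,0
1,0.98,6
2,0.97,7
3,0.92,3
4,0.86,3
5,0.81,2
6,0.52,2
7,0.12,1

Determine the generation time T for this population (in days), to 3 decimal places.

2.561

lx·mx: 0, 5.88, 6.79, 2.76, 2.58, 1.62, 1.04, 0.12 → R0 = 20.79
x·lx·mx: 0, 5.88, 13.58, 8.28, 10.32, 8.1, 6.24, 0.84 → Σ = 53.24
T = 53.24 / 20.79 = 2.560847… → 2.561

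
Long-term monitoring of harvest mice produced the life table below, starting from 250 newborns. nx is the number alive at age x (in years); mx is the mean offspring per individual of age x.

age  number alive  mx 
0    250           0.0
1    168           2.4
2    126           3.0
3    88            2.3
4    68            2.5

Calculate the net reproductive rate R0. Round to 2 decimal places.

lx = nx/n0 = nx/250: 1, 0.672, 0.504, 0.352, 0.272
lx·mx by age: 0, 1.6128, 1.512, 0.8096, 0.68
R0 = Σ lx·mx = 4.6144 → 4.61

4.61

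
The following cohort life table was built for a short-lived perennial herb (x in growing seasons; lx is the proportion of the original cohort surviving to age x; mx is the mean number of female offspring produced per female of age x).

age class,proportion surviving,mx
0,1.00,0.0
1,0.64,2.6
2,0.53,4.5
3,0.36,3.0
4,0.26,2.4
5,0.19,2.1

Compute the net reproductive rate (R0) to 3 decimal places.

6.152

lx·mx by age: 0, 1.664, 2.385, 1.08, 0.624, 0.399
R0 = Σ lx·mx = 6.152 → 6.152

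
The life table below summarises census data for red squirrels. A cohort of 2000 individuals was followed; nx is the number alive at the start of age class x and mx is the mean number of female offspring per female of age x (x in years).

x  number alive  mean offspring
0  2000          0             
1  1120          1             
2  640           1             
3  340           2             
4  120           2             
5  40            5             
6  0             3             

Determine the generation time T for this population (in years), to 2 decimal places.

2.22

lx = nx/n0 = nx/2000: 1, 0.56, 0.32, 0.17, 0.06, 0.02, 0
lx·mx: 0, 0.56, 0.32, 0.34, 0.12, 0.1, 0 → R0 = 1.44
x·lx·mx: 0, 0.56, 0.64, 1.02, 0.48, 0.5, 0 → Σ = 3.2
T = 3.2 / 1.44 = 2.222222… → 2.22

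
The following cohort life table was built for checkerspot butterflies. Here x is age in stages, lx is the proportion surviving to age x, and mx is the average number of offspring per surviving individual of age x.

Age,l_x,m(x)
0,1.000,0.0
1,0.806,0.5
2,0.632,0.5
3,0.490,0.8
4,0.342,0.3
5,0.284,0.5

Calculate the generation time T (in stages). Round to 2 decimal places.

2.46

lx·mx: 0, 0.403, 0.316, 0.392, 0.1026, 0.142 → R0 = 1.3556
x·lx·mx: 0, 0.403, 0.632, 1.176, 0.4104, 0.71 → Σ = 3.3314
T = 3.3314 / 1.3556 = 2.45751… → 2.46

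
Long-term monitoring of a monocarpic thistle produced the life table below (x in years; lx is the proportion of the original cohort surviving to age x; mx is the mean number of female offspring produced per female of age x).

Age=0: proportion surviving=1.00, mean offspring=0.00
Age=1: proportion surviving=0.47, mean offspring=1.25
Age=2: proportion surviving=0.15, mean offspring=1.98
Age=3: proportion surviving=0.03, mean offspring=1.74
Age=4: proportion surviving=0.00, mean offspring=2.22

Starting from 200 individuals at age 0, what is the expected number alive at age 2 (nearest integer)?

30

Expected survivors = N0 · l_2 = 200 × 0.15 = 30 → 30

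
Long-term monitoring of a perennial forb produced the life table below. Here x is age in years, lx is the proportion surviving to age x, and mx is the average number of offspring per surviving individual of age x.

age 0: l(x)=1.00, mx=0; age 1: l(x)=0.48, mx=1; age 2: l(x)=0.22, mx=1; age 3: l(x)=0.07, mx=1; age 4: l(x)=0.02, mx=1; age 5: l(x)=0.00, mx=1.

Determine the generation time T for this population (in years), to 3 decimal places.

lx·mx: 0, 0.48, 0.22, 0.07, 0.02, 0 → R0 = 0.79
x·lx·mx: 0, 0.48, 0.44, 0.21, 0.08, 0 → Σ = 1.21
T = 1.21 / 0.79 = 1.531646… → 1.532

1.532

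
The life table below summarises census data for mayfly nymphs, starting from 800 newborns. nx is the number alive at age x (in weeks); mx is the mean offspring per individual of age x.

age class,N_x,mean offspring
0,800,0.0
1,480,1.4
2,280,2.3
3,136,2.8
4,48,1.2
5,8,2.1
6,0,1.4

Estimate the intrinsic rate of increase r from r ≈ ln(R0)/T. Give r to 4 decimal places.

lx = nx/n0 = nx/800: 1, 0.6, 0.35, 0.17, 0.06, 0.01, 0
R0 = Σ lx·mx = 0 + 0.84 + 0.805 + 0.476 + 0.072 + 0.021 + 0 = 2.214
Σ x·lx·mx = 4.271; T = 4.271/2.214 = 1.92909…
r ≈ ln(R0)/T = ln(2.214)/1.92909… = 0.412009… → 0.4120

0.4120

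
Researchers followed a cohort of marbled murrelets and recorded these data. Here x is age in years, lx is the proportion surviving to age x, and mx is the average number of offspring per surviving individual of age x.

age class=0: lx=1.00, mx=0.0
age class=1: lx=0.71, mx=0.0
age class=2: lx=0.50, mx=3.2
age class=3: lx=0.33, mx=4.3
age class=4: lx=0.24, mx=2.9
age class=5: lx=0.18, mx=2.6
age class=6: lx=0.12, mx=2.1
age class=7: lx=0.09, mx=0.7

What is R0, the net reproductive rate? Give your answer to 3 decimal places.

4.498

lx·mx by age: 0, 0, 1.6, 1.419, 0.696, 0.468, 0.252, 0.063
R0 = Σ lx·mx = 4.498 → 4.498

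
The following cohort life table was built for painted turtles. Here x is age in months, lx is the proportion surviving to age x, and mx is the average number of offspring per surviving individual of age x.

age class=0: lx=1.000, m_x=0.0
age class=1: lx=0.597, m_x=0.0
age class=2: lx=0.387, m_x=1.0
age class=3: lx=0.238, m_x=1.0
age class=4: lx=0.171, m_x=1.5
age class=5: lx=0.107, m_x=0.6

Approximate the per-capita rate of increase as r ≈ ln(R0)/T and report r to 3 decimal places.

R0 = Σ lx·mx = 0 + 0 + 0.387 + 0.238 + 0.2565 + 0.0642 = 0.9457
Σ x·lx·mx = 2.835; T = 2.835/0.9457 = 2.99778…
r ≈ ln(R0)/T = ln(0.9457)/2.99778… = -0.01862… → -0.019

-0.019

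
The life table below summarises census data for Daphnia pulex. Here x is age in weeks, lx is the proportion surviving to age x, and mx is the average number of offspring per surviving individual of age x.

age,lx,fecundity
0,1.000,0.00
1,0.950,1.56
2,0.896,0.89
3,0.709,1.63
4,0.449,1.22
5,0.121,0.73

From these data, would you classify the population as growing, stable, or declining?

R0 = Σ lx·mx = 0 + 1.482 + 0.79744 + 1.15567 + 0.54778 + 0.08833 = 4.07122
R0 > 1, so the population is growing.

growing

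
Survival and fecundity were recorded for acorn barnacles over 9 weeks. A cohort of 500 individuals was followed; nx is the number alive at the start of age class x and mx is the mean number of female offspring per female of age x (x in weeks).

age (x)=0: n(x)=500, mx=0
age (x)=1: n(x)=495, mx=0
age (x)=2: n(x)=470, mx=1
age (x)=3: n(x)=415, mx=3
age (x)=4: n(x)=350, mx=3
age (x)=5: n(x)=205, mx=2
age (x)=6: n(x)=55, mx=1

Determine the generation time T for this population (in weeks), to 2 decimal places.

lx = nx/n0 = nx/500: 1, 0.99, 0.94, 0.83, 0.7, 0.41, 0.11
lx·mx: 0, 0, 0.94, 2.49, 2.1, 0.82, 0.11 → R0 = 6.46
x·lx·mx: 0, 0, 1.88, 7.47, 8.4, 4.1, 0.66 → Σ = 22.51
T = 22.51 / 6.46 = 3.48452… → 3.48

3.48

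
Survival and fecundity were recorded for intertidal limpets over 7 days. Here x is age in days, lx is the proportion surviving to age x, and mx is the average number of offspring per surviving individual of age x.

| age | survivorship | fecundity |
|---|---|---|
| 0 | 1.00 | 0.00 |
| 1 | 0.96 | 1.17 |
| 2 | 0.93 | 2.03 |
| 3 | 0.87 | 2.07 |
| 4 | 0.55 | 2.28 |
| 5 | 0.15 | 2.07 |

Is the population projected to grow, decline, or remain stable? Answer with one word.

R0 = Σ lx·mx = 0 + 1.1232 + 1.8879 + 1.8009 + 1.254 + 0.3105 = 6.3765
R0 > 1, so the population is growing.

growing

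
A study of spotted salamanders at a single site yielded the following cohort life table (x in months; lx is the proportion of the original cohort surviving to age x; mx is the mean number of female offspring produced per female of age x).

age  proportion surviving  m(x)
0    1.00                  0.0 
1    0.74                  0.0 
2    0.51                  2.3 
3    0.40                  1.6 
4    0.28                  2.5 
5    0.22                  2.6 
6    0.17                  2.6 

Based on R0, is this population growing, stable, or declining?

growing

R0 = Σ lx·mx = 0 + 0 + 1.173 + 0.64 + 0.7 + 0.572 + 0.442 = 3.527
R0 > 1, so the population is growing.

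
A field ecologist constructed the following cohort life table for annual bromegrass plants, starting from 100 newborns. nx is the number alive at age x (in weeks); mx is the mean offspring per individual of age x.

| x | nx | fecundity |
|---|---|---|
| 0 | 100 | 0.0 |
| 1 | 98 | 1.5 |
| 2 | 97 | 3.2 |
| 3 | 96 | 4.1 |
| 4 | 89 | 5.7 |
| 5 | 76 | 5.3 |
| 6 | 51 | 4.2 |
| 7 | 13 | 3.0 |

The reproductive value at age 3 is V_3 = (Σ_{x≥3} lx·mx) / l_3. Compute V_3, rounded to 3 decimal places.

16.218

lx = nx/n0 = nx/100: 1, 0.98, 0.97, 0.96, 0.89, 0.76, 0.51, 0.13
lx·mx for x ≥ 3: 3.936, 5.073, 4.028, 2.142, 0.39 → sum = 15.569
V_3 = 15.569 / l_3 = 15.569 / 0.96 = 16.217708… → 16.218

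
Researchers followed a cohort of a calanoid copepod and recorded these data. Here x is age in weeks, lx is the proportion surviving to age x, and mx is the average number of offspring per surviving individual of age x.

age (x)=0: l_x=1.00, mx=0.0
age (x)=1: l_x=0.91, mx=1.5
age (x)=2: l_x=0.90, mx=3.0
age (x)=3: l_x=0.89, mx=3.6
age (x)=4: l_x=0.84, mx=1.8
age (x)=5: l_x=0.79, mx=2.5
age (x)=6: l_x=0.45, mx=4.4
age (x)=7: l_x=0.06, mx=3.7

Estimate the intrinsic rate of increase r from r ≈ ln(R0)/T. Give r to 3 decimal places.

R0 = Σ lx·mx = 0 + 1.365 + 2.7 + 3.204 + 1.512 + 1.975 + 1.98 + 0.222 = 12.958
Σ x·lx·mx = 45.734; T = 45.734/12.958 = 3.5294…
r ≈ ln(R0)/T = ln(12.958)/3.5294… = 0.72582… → 0.726

0.726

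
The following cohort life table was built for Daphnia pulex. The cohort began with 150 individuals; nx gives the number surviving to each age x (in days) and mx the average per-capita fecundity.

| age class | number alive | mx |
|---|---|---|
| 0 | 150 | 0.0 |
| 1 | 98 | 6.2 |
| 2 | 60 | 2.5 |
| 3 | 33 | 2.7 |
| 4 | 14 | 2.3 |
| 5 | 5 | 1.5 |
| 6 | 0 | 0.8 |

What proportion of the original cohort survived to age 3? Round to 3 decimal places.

l_3 = n_3/n_0 = 33/150 = 0.22 → 0.220

0.220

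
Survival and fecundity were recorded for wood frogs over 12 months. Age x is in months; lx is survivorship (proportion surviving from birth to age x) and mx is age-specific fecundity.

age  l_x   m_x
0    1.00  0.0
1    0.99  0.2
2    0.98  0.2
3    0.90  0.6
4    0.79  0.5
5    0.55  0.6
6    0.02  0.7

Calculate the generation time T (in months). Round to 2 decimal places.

lx·mx: 0, 0.198, 0.196, 0.54, 0.395, 0.33, 0.014 → R0 = 1.673
x·lx·mx: 0, 0.198, 0.392, 1.62, 1.58, 1.65, 0.084 → Σ = 5.524
T = 5.524 / 1.673 = 3.301853… → 3.30

3.30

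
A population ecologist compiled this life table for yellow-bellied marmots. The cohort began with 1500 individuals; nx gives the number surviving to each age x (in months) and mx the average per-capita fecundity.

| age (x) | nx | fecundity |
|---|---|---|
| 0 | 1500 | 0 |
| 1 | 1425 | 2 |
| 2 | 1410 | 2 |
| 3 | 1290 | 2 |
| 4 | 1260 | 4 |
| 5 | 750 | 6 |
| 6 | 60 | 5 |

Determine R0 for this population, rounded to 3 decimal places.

lx = nx/n0 = nx/1500: 1, 0.95, 0.94, 0.86, 0.84, 0.5, 0.04
lx·mx by age: 0, 1.9, 1.88, 1.72, 3.36, 3, 0.2
R0 = Σ lx·mx = 12.06 → 12.060

12.060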